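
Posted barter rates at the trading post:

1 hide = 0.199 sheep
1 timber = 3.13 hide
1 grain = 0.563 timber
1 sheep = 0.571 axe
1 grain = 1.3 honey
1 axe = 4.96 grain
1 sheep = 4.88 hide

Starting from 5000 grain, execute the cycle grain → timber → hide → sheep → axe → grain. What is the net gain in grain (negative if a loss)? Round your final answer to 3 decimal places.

-34.150

5000 grain × 0.563 = 2815 timber
2815 timber × 3.13 = 8810.95 hide
8810.95 hide × 0.199 = 1753.37905 sheep
1753.37905 sheep × 0.571 = 1001.17943755 axe
1001.17943755 axe × 4.96 = 4965.850010248 grain
Net change: 4965.850010248 − 5000 = -34.149989752 grain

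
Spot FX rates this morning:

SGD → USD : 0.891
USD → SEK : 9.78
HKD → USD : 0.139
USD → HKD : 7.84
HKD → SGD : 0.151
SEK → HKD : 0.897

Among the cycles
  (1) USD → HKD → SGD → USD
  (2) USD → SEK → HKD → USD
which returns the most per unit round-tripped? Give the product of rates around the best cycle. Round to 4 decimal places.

1.2194

(1) 7.84 × 0.151 × 0.891 = 1.05480
(2) 9.78 × 0.897 × 0.139 = 1.21940
Highest is cycle (2) at 1.2194 (>1, arbitrage).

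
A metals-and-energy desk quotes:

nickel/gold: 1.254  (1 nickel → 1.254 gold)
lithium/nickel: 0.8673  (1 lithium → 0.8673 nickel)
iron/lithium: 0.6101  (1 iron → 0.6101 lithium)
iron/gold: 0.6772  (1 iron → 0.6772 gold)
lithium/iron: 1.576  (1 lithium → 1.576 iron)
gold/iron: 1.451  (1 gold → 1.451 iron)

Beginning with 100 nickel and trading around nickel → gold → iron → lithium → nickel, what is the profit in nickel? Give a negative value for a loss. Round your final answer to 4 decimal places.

100 nickel × 1.254 = 125.4 gold
125.4 gold × 1.451 = 181.9554 iron
181.9554 iron × 0.6101 = 111.01098954 lithium
111.01098954 lithium × 0.8673 = 96.279831228042 nickel
Net change: 96.279831228042 − 100 = -3.720168771958 nickel

-3.7202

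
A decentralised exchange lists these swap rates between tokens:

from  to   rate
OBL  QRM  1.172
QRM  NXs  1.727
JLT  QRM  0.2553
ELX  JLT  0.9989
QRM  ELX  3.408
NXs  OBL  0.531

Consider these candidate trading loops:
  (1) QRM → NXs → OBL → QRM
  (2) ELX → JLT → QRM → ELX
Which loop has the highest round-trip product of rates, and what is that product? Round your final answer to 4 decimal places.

(1) 1.727 × 0.531 × 1.172 = 1.07477
(2) 0.9989 × 0.2553 × 3.408 = 0.86911
Highest is cycle (1) at 1.0748 (>1, arbitrage).

1.0748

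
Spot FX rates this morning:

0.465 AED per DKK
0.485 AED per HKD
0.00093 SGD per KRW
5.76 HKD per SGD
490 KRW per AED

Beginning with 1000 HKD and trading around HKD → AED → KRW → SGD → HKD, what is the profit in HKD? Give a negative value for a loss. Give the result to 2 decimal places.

273.04

1000 HKD × 0.485 = 485 AED
485 AED × 490 = 237650 KRW
237650 KRW × 0.00093 = 221.0145 SGD
221.0145 SGD × 5.76 = 1273.04352 HKD
Net change: 1273.04352 − 1000 = 273.04352 HKD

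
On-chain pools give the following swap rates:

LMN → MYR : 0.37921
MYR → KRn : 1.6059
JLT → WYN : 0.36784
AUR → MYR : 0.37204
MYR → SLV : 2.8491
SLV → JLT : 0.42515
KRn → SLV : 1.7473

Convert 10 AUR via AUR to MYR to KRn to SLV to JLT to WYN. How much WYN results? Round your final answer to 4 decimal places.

1.6326

10 AUR × 0.37204 = 3.7204 MYR
3.7204 MYR × 1.6059 = 5.97459036 KRn
5.97459036 KRn × 1.7473 = 10.439401736028 SLV
10.439401736028 SLV × 0.42515 = 4.4383116480723042 JLT
4.4383116480723042 JLT × 0.36784 = 1.632588556626916376928 WYN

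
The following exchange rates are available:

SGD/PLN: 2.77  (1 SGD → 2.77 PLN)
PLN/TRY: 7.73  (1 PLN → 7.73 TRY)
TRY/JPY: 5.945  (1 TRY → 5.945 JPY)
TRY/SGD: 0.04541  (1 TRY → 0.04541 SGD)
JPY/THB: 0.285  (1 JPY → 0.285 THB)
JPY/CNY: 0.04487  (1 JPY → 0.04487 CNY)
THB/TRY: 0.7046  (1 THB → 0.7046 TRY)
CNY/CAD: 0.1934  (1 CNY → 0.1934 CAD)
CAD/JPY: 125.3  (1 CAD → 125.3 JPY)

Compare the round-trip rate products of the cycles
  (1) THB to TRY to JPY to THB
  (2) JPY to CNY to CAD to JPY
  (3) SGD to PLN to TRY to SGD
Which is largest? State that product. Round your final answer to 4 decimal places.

(1) 0.7046 × 5.945 × 0.285 = 1.19382
(2) 0.04487 × 0.1934 × 125.3 = 1.08734
(3) 2.77 × 7.73 × 0.04541 = 0.97232
Highest is cycle (1) at 1.1938 (>1, arbitrage).

1.1938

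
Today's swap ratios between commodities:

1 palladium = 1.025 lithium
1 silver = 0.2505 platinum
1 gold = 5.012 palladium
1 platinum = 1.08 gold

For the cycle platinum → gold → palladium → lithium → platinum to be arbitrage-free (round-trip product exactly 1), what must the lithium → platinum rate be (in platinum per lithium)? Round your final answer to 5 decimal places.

Known legs of the cycle: 1.08 × 5.012 × 1.025 = 5.548284
For no arbitrage the full-cycle product must be 1, so the missing rate is 1 / 5.548284 ≈ 0.1802359.

0.18024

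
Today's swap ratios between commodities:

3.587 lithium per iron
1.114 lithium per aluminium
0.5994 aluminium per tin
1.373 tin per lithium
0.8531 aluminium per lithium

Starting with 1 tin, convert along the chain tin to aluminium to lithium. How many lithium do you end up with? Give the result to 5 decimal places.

1 tin × 0.5994 = 0.5994 aluminium
0.5994 aluminium × 1.114 = 0.6677316 lithium

0.66773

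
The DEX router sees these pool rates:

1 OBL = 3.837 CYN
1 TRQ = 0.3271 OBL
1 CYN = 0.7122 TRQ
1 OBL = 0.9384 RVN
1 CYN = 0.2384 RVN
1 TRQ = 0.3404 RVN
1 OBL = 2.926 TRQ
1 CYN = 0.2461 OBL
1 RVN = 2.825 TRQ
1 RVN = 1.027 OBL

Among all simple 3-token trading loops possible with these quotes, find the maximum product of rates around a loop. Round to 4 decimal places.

1.0229

OBL→TRQ→RVN→OBL: 2.926 × 0.3404 × 1.027 = 1.02290
OBL→CYN→RVN→OBL: 3.837 × 0.2384 × 1.027 = 0.93944
OBL→CYN→TRQ→OBL: 3.837 × 0.7122 × 0.3271 = 0.89387
OBL→RVN→TRQ→OBL: 0.9384 × 2.825 × 0.3271 = 0.86714
Maximum is OBL→TRQ→RVN→OBL at 1.0229; arbitrage exists.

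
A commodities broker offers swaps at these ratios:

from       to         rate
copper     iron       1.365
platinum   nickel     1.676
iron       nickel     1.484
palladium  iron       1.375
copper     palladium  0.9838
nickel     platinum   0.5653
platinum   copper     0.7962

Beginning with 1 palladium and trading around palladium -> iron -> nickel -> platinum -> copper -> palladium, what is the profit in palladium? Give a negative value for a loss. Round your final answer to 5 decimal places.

-0.09647

1 palladium × 1.375 = 1.375 iron
1.375 iron × 1.484 = 2.0405 nickel
2.0405 nickel × 0.5653 = 1.15349465 platinum
1.15349465 platinum × 0.7962 = 0.91841244033 copper
0.91841244033 copper × 0.9838 = 0.903534158796654 palladium
Net change: 0.903534158796654 − 1 = -0.096465841203346 palladium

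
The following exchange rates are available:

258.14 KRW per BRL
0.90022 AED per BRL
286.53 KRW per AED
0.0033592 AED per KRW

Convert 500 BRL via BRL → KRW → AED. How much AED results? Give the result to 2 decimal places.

433.57

500 BRL × 258.14 = 129070 KRW
129070 KRW × 0.0033592 = 433.571944 AED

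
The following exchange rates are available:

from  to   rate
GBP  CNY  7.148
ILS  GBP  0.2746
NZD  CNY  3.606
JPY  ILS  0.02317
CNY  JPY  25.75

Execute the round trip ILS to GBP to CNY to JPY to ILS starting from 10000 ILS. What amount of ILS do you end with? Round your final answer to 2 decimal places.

10000 ILS × 0.2746 = 2746 GBP
2746 GBP × 7.148 = 19628.408 CNY
19628.408 CNY × 25.75 = 505431.506 JPY
505431.506 JPY × 0.02317 = 11710.84799402 ILS

11710.85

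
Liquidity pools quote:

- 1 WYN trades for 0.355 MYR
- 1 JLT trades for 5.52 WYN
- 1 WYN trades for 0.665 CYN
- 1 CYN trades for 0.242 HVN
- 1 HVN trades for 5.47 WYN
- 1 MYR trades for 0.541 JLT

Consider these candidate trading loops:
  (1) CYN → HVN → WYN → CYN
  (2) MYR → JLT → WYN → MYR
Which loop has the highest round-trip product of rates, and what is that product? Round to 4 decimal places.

1.0601

(1) 0.242 × 5.47 × 0.665 = 0.88029
(2) 0.541 × 5.52 × 0.355 = 1.06014
Highest is cycle (2) at 1.0601 (>1, arbitrage).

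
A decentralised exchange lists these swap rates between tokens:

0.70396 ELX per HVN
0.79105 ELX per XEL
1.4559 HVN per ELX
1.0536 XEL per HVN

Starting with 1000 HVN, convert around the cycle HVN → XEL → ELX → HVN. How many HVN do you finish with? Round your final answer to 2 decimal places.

1213.42

1000 HVN × 1.0536 = 1053.6 XEL
1053.6 XEL × 0.79105 = 833.45028 ELX
833.45028 ELX × 1.4559 = 1213.420262652 HVN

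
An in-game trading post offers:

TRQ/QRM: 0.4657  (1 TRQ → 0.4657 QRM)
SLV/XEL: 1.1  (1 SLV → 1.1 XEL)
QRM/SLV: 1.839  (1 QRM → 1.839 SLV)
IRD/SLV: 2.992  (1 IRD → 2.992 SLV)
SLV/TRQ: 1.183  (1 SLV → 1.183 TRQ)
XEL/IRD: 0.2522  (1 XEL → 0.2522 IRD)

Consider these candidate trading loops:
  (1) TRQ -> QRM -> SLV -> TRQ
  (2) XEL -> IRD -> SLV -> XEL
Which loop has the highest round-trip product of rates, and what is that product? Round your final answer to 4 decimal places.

1.0131

(1) 0.4657 × 1.839 × 1.183 = 1.01315
(2) 0.2522 × 2.992 × 1.1 = 0.83004
Highest is cycle (1) at 1.0131 (>1, arbitrage).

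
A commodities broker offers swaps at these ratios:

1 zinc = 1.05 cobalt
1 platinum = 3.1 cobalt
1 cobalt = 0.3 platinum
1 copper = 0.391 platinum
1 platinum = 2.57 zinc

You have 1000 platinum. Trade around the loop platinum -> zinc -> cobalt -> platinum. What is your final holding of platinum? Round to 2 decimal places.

809.55

1000 platinum × 2.57 = 2570 zinc
2570 zinc × 1.05 = 2698.5 cobalt
2698.5 cobalt × 0.3 = 809.55 platinum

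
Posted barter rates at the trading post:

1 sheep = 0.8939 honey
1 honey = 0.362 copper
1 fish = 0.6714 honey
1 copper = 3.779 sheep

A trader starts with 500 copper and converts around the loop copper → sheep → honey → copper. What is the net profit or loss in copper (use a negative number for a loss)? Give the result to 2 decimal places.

500 copper × 3.779 = 1889.5 sheep
1889.5 sheep × 0.8939 = 1689.02405 honey
1689.02405 honey × 0.362 = 611.4267061 copper
Net change: 611.4267061 − 500 = 111.4267061 copper

111.43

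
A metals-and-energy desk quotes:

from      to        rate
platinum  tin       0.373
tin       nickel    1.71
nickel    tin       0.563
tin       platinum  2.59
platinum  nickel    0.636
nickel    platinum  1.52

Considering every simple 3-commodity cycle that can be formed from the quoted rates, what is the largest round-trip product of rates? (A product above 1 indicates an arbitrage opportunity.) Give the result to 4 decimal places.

0.9695

tin→nickel→platinum→tin: 1.71 × 1.52 × 0.373 = 0.96950
tin→platinum→nickel→tin: 2.59 × 0.636 × 0.563 = 0.92740
Maximum is tin→nickel→platinum→tin at 0.9695; no arbitrage — every cycle loses value.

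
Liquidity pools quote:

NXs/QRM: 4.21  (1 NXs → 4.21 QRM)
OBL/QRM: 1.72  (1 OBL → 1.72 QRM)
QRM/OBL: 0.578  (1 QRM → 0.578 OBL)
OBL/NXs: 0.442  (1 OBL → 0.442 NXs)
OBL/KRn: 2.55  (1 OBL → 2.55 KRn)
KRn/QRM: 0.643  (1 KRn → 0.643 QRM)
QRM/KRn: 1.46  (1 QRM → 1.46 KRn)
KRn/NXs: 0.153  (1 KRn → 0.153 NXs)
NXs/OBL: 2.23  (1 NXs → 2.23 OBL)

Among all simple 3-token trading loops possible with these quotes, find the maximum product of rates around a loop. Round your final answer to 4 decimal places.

1.0756

OBL→NXs→QRM→OBL: 0.442 × 4.21 × 0.578 = 1.07555
OBL→KRn→QRM→OBL: 2.55 × 0.643 × 0.578 = 0.94772
QRM→KRn→NXs→QRM: 1.46 × 0.153 × 4.21 = 0.94043
OBL→KRn→NXs→OBL: 2.55 × 0.153 × 2.23 = 0.87003
Maximum is OBL→NXs→QRM→OBL at 1.0756; arbitrage exists.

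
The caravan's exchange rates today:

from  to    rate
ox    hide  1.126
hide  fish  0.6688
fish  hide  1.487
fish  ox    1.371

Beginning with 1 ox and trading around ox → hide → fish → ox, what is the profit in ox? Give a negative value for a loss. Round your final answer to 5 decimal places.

0.03246

1 ox × 1.126 = 1.126 hide
1.126 hide × 0.6688 = 0.7530688 fish
0.7530688 fish × 1.371 = 1.0324573248 ox
Net change: 1.0324573248 − 1 = 0.0324573248 ox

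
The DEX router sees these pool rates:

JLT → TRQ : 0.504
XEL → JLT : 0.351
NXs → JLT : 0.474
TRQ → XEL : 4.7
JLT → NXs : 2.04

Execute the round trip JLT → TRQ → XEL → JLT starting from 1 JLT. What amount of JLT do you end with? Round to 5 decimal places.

0.83145

1 JLT × 0.504 = 0.504 TRQ
0.504 TRQ × 4.7 = 2.3688 XEL
2.3688 XEL × 0.351 = 0.8314488 JLT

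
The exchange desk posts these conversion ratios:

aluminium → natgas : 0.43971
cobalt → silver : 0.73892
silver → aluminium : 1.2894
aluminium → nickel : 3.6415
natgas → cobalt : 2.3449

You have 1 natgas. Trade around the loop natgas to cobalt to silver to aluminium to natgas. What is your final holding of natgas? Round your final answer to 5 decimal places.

0.98237

1 natgas × 2.3449 = 2.3449 cobalt
2.3449 cobalt × 0.73892 = 1.732693508 silver
1.732693508 silver × 1.2894 = 2.2341350092152 aluminium
2.2341350092152 aluminium × 0.43971 = 0.982371504902015592 natgas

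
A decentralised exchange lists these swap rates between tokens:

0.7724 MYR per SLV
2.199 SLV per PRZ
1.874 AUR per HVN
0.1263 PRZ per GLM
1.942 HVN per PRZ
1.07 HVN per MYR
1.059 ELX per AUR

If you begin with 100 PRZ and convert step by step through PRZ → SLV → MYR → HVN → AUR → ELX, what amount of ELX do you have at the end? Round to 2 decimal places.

100 PRZ × 2.199 = 219.9 SLV
219.9 SLV × 0.7724 = 169.85076 MYR
169.85076 MYR × 1.07 = 181.7403132 HVN
181.7403132 HVN × 1.874 = 340.5813469368 AUR
340.5813469368 AUR × 1.059 = 360.6756464060712 ELX

360.68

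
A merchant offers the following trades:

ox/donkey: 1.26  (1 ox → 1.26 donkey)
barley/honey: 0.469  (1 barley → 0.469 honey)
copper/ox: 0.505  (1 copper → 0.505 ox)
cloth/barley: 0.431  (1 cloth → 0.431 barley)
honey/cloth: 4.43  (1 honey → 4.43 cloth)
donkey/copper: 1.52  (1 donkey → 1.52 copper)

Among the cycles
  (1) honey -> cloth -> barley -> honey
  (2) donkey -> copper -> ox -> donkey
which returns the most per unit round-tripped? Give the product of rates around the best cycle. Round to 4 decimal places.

(1) 4.43 × 0.431 × 0.469 = 0.89548
(2) 1.52 × 0.505 × 1.26 = 0.96718
Highest is cycle (2) at 0.9672 (≤1, no arbitrage).

0.9672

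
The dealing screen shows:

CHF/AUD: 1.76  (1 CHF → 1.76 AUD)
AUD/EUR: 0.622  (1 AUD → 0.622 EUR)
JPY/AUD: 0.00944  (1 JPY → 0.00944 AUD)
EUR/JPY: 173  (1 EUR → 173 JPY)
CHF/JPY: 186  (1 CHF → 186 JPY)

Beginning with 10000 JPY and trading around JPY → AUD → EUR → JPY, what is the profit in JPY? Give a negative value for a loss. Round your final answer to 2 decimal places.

10000 JPY × 0.00944 = 94.4 AUD
94.4 AUD × 0.622 = 58.7168 EUR
58.7168 EUR × 173 = 10158.0064 JPY
Net change: 10158.0064 − 10000 = 158.0064 JPY

158.01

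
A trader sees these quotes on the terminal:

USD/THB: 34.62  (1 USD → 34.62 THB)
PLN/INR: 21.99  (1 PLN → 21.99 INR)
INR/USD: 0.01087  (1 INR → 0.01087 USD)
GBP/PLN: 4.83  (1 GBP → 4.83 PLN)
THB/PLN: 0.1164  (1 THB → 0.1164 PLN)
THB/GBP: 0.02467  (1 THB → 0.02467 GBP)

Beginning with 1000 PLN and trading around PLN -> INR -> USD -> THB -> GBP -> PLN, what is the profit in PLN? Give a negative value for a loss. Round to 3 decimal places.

1000 PLN × 21.99 = 21990 INR
21990 INR × 0.01087 = 239.0313 USD
239.0313 USD × 34.62 = 8275.263606 THB
8275.263606 THB × 0.02467 = 204.15075316002 GBP
204.15075316002 GBP × 4.83 = 986.0481377628966 PLN
Net change: 986.0481377628966 − 1000 = -13.9518622371034 PLN

-13.952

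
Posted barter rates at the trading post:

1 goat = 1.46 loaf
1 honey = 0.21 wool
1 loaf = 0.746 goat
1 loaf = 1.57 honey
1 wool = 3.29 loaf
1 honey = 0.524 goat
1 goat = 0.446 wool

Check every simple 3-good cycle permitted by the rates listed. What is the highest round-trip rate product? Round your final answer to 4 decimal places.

loaf→honey→goat→loaf: 1.57 × 0.524 × 1.46 = 1.20111
loaf→goat→wool→loaf: 0.746 × 0.446 × 3.29 = 1.09464
loaf→honey→wool→loaf: 1.57 × 0.21 × 3.29 = 1.08471
Maximum is loaf→honey→goat→loaf at 1.2011; arbitrage exists.

1.2011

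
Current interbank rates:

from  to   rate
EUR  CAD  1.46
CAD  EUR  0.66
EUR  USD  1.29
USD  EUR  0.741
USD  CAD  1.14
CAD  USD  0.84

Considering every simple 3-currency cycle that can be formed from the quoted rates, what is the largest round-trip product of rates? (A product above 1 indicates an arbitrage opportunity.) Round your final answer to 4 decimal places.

EUR→USD→CAD→EUR: 1.29 × 1.14 × 0.66 = 0.97060
EUR→CAD→USD→EUR: 1.46 × 0.84 × 0.741 = 0.90876
Maximum is EUR→USD→CAD→EUR at 0.9706; no arbitrage — every cycle loses value.

0.9706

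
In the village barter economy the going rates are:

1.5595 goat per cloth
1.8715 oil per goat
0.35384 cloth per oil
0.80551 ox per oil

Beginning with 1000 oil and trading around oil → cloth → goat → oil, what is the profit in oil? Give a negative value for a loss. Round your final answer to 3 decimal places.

1000 oil × 0.35384 = 353.84 cloth
353.84 cloth × 1.5595 = 551.81348 goat
551.81348 goat × 1.8715 = 1032.71892782 oil
Net change: 1032.71892782 − 1000 = 32.71892782 oil

32.719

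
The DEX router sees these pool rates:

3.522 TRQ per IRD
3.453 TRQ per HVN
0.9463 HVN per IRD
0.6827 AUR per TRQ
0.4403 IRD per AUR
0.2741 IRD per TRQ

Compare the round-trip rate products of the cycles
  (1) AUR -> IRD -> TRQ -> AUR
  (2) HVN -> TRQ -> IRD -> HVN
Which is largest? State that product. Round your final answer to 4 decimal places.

1.0587

(1) 0.4403 × 3.522 × 0.6827 = 1.05869
(2) 3.453 × 0.2741 × 0.9463 = 0.89564
Highest is cycle (1) at 1.0587 (>1, arbitrage).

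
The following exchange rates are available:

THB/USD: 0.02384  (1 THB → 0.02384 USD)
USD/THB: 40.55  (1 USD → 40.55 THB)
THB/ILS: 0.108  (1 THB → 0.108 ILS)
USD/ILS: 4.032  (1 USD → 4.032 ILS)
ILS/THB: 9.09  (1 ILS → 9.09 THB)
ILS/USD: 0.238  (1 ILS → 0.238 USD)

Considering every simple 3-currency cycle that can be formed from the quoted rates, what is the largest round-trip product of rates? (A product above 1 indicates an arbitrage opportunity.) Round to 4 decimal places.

ILS→USD→THB→ILS: 0.238 × 40.55 × 0.108 = 1.04230
ILS→THB→USD→ILS: 9.09 × 0.02384 × 4.032 = 0.87376
Maximum is ILS→USD→THB→ILS at 1.0423; arbitrage exists.

1.0423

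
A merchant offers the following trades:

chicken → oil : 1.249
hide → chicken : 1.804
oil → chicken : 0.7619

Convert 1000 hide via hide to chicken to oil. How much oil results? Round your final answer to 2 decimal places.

2253.20

1000 hide × 1.804 = 1804 chicken
1804 chicken × 1.249 = 2253.196 oil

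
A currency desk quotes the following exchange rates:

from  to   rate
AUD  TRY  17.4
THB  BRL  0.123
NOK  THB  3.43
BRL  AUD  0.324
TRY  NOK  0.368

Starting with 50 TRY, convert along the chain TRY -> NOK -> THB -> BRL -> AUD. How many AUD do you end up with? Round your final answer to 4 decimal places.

2.5151

50 TRY × 0.368 = 18.4 NOK
18.4 NOK × 3.43 = 63.112 THB
63.112 THB × 0.123 = 7.762776 BRL
7.762776 BRL × 0.324 = 2.515139424 AUD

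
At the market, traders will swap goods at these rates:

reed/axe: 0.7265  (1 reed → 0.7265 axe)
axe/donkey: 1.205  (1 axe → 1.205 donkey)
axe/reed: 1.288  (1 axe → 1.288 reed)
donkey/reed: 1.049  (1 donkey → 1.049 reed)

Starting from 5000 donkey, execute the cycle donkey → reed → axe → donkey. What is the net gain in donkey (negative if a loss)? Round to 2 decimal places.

-408.36

5000 donkey × 1.049 = 5245 reed
5245 reed × 0.7265 = 3810.4925 axe
3810.4925 axe × 1.205 = 4591.6434625 donkey
Net change: 4591.6434625 − 5000 = -408.3565375 donkey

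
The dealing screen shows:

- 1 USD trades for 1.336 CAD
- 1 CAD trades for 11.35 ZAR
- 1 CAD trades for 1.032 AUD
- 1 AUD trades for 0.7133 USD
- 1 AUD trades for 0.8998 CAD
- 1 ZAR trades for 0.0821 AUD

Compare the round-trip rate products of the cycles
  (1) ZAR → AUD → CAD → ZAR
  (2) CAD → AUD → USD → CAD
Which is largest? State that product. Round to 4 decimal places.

(1) 0.0821 × 0.8998 × 11.35 = 0.83847
(2) 1.032 × 0.7133 × 1.336 = 0.98346
Highest is cycle (2) at 0.9835 (≤1, no arbitrage).

0.9835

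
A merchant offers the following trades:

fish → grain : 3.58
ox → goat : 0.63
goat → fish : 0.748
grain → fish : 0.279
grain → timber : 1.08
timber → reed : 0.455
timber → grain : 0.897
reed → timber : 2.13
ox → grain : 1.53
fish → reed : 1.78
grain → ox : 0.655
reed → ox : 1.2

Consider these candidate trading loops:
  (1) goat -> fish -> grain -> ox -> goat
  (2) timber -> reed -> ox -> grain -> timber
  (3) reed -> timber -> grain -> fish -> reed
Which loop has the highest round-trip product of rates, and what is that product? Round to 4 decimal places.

(1) 0.748 × 3.58 × 0.655 × 0.63 = 1.10501
(2) 0.455 × 1.2 × 1.53 × 1.08 = 0.90221
(3) 2.13 × 0.897 × 0.279 × 1.78 = 0.94885
Highest is cycle (1) at 1.1050 (>1, arbitrage).

1.1050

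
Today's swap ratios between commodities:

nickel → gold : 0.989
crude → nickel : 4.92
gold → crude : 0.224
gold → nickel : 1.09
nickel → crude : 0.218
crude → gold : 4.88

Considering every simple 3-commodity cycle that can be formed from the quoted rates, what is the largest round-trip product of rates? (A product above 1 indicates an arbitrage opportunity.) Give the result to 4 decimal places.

gold→nickel→crude→gold: 1.09 × 0.218 × 4.88 = 1.15959
gold→crude→nickel→gold: 0.224 × 4.92 × 0.989 = 1.08996
Maximum is gold→nickel→crude→gold at 1.1596; arbitrage exists.

1.1596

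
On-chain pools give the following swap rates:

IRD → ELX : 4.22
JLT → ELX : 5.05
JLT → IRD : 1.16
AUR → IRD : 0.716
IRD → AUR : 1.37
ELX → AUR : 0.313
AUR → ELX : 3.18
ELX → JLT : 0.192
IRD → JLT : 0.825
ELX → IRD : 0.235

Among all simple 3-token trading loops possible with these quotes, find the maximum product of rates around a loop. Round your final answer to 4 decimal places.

1.0238

IRD→AUR→ELX→IRD: 1.37 × 3.18 × 0.235 = 1.02380
IRD→JLT→ELX→IRD: 0.825 × 5.05 × 0.235 = 0.97907
IRD→ELX→AUR→IRD: 4.22 × 0.313 × 0.716 = 0.94574
IRD→ELX→JLT→IRD: 4.22 × 0.192 × 1.16 = 0.93988
Maximum is IRD→AUR→ELX→IRD at 1.0238; arbitrage exists.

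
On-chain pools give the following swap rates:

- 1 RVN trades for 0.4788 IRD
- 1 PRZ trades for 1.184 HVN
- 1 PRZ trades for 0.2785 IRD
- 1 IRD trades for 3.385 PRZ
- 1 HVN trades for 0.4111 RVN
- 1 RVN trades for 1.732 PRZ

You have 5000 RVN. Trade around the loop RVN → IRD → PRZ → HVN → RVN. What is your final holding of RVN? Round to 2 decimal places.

5000 RVN × 0.4788 = 2394 IRD
2394 IRD × 3.385 = 8103.69 PRZ
8103.69 PRZ × 1.184 = 9594.76896 HVN
9594.76896 HVN × 0.4111 = 3944.409519456 RVN

3944.41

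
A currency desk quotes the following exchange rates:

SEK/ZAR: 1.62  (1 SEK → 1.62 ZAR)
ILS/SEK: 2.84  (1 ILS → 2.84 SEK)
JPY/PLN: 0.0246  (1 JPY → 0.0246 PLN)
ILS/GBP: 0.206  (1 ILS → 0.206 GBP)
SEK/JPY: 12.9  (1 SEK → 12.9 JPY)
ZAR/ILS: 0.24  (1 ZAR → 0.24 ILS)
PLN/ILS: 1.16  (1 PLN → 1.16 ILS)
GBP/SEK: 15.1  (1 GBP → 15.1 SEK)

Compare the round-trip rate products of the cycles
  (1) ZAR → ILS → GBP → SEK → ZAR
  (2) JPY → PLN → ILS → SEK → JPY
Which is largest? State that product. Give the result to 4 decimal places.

(1) 0.24 × 0.206 × 15.1 × 1.62 = 1.20940
(2) 0.0246 × 1.16 × 2.84 × 12.9 = 1.04544
Highest is cycle (1) at 1.2094 (>1, arbitrage).

1.2094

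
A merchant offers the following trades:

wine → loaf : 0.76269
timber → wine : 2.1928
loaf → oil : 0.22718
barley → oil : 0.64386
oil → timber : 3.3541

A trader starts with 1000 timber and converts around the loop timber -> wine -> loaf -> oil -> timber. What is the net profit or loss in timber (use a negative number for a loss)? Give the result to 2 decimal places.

274.36

1000 timber × 2.1928 = 2192.8 wine
2192.8 wine × 0.76269 = 1672.426632 loaf
1672.426632 loaf × 0.22718 = 379.94188225776 oil
379.94188225776 oil × 3.3541 = 1274.363067280752816 timber
Net change: 1274.363067280752816 − 1000 = 274.363067280752816 timber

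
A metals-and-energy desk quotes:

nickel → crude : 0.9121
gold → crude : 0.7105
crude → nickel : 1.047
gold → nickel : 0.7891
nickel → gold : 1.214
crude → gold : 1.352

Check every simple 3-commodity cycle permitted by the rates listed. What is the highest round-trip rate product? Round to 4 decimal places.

0.9731

nickel→crude→gold→nickel: 0.9121 × 1.352 × 0.7891 = 0.97309
nickel→gold→crude→nickel: 1.214 × 0.7105 × 1.047 = 0.90309
Maximum is nickel→crude→gold→nickel at 0.9731; no arbitrage — every cycle loses value.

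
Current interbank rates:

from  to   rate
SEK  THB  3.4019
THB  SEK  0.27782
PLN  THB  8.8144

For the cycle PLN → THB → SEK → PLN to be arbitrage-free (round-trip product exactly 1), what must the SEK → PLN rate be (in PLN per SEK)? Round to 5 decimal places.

0.40836

Known legs of the cycle: 8.8144 × 0.27782 = 2.448816608
For no arbitrage the full-cycle product must be 1, so the missing rate is 1 / 2.448816608 ≈ 0.4083605.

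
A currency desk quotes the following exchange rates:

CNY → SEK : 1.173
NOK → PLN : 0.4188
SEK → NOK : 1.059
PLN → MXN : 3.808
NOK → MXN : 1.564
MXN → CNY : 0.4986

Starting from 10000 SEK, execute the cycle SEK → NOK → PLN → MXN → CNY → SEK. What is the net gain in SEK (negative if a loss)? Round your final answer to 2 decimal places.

10000 SEK × 1.059 = 10590 NOK
10590 NOK × 0.4188 = 4435.092 PLN
4435.092 PLN × 3.808 = 16888.830336 MXN
16888.830336 MXN × 0.4986 = 8420.7708055296 CNY
8420.7708055296 CNY × 1.173 = 9877.5641548862208 SEK
Net change: 9877.5641548862208 − 10000 = -122.4358451137792 SEK

-122.44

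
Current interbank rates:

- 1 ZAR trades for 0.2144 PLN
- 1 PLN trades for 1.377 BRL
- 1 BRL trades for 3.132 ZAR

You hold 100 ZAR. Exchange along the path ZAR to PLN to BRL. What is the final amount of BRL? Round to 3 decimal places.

100 ZAR × 0.2144 = 21.44 PLN
21.44 PLN × 1.377 = 29.52288 BRL

29.523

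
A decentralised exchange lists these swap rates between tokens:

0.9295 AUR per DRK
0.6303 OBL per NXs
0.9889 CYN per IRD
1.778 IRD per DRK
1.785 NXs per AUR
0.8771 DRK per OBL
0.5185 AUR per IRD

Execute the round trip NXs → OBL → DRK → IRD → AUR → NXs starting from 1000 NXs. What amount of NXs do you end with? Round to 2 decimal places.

1000 NXs × 0.6303 = 630.3 OBL
630.3 OBL × 0.8771 = 552.83613 DRK
552.83613 DRK × 1.778 = 982.94263914 IRD
982.94263914 IRD × 0.5185 = 509.65575839409 AUR
509.65575839409 AUR × 1.785 = 909.73552873345065 NXs

909.74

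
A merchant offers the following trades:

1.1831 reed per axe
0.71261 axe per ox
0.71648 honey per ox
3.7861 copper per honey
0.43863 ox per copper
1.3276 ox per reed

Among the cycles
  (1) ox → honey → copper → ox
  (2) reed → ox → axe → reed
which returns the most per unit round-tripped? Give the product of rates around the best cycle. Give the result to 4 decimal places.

(1) 0.71648 × 3.7861 × 0.43863 = 1.18986
(2) 1.3276 × 0.71261 × 1.1831 = 1.11928
Highest is cycle (1) at 1.1899 (>1, arbitrage).

1.1899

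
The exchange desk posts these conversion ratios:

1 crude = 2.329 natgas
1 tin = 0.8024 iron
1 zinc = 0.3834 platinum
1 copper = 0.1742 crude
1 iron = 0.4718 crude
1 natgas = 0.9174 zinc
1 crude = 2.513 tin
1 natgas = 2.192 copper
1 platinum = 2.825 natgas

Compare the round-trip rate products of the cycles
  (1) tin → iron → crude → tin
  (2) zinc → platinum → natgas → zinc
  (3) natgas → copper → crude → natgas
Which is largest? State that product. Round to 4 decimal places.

(1) 0.8024 × 0.4718 × 2.513 = 0.95135
(2) 0.3834 × 2.825 × 0.9174 = 0.99364
(3) 2.192 × 0.1742 × 2.329 = 0.88932
Highest is cycle (2) at 0.9936 (≤1, no arbitrage).

0.9936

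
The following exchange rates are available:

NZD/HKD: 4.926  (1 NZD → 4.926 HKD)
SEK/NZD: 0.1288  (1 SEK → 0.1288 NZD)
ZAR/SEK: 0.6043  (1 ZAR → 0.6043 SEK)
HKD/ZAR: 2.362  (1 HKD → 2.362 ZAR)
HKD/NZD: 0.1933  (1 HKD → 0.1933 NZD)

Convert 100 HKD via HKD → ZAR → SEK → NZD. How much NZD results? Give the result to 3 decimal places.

18.384

100 HKD × 2.362 = 236.2 ZAR
236.2 ZAR × 0.6043 = 142.73566 SEK
142.73566 SEK × 0.1288 = 18.384353008 NZD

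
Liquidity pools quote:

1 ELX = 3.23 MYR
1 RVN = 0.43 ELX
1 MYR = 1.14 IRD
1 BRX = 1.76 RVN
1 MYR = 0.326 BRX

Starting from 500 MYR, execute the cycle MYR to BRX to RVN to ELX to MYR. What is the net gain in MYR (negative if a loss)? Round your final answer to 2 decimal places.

-101.55

500 MYR × 0.326 = 163 BRX
163 BRX × 1.76 = 286.88 RVN
286.88 RVN × 0.43 = 123.3584 ELX
123.3584 ELX × 3.23 = 398.447632 MYR
Net change: 398.447632 − 500 = -101.552368 MYR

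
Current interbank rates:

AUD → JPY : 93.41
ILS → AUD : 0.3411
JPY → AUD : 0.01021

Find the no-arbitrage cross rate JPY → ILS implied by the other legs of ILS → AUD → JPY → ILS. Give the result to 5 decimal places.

Known legs of the cycle: 0.3411 × 93.41 = 31.862151
For no arbitrage the full-cycle product must be 1, so the missing rate is 1 / 31.862151 ≈ 0.0313852.

0.03139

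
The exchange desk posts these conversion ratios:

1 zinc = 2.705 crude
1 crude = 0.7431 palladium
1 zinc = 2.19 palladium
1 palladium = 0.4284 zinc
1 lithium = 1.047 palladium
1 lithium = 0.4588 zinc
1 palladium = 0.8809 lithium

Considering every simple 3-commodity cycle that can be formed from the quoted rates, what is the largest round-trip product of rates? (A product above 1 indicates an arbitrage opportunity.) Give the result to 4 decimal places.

zinc→palladium→lithium→zinc: 2.19 × 0.8809 × 0.4588 = 0.88510
crude→palladium→zinc→crude: 0.7431 × 0.4284 × 2.705 = 0.86112
Maximum is zinc→palladium→lithium→zinc at 0.8851; no arbitrage — every cycle loses value.

0.8851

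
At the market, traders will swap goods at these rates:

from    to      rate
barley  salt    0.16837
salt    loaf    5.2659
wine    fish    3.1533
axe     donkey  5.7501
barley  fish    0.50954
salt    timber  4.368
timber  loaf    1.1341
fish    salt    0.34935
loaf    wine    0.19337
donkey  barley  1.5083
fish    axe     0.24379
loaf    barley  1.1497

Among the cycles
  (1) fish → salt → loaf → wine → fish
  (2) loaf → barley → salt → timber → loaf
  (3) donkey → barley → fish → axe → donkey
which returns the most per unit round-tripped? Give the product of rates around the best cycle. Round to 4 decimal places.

1.1217

(1) 0.34935 × 5.2659 × 0.19337 × 3.1533 = 1.12173
(2) 1.1497 × 0.16837 × 4.368 × 1.1341 = 0.95892
(3) 1.5083 × 0.50954 × 0.24379 × 5.7501 = 1.07735
Highest is cycle (1) at 1.1217 (>1, arbitrage).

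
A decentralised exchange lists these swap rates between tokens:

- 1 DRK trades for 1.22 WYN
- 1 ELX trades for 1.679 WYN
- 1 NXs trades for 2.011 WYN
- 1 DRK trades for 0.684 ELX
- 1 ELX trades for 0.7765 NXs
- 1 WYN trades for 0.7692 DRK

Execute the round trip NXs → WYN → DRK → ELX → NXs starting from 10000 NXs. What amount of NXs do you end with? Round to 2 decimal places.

10000 NXs × 2.011 = 20110 WYN
20110 WYN × 0.7692 = 15468.612 DRK
15468.612 DRK × 0.684 = 10580.530608 ELX
10580.530608 ELX × 0.7765 = 8215.782017112 NXs

8215.78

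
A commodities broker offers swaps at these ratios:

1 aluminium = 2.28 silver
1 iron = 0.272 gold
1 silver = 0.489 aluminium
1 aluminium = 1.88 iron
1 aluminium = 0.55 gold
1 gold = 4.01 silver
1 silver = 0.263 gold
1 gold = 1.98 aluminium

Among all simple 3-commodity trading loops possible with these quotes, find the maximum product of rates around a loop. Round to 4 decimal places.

gold→aluminium→silver→gold: 1.98 × 2.28 × 0.263 = 1.18729
gold→silver→aluminium→gold: 4.01 × 0.489 × 0.55 = 1.07849
gold→aluminium→iron→gold: 1.98 × 1.88 × 0.272 = 1.01249
Maximum is gold→aluminium→silver→gold at 1.1873; arbitrage exists.

1.1873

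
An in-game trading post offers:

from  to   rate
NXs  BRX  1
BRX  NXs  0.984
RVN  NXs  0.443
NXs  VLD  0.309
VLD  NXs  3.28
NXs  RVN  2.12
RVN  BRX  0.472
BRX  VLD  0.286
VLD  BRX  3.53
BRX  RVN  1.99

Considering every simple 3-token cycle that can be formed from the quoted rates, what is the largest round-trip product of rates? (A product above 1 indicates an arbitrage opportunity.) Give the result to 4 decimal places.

VLD→BRX→NXs→VLD: 3.53 × 0.984 × 0.309 = 1.07332
RVN→BRX→NXs→RVN: 0.472 × 0.984 × 2.12 = 0.98463
VLD→NXs→BRX→VLD: 3.28 × 1 × 0.286 = 0.93808
RVN→NXs→BRX→RVN: 0.443 × 1 × 1.99 = 0.88157
Maximum is VLD→BRX→NXs→VLD at 1.0733; arbitrage exists.

1.0733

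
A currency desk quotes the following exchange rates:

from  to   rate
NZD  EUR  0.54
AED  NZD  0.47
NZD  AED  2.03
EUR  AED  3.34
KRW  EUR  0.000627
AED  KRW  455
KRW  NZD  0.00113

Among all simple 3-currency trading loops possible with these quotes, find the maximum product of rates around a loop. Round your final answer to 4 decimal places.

AED→KRW→NZD→AED: 455 × 0.00113 × 2.03 = 1.04372
AED→KRW→EUR→AED: 455 × 0.000627 × 3.34 = 0.95285
AED→NZD→EUR→AED: 0.47 × 0.54 × 3.34 = 0.84769
Maximum is AED→KRW→NZD→AED at 1.0437; arbitrage exists.

1.0437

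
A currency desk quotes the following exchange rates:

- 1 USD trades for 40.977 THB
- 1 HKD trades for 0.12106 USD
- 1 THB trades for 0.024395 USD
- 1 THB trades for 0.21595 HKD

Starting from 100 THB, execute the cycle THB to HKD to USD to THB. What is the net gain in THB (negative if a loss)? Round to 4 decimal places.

100 THB × 0.21595 = 21.595 HKD
21.595 HKD × 0.12106 = 2.6142907 USD
2.6142907 USD × 40.977 = 107.1257900139 THB
Net change: 107.1257900139 − 100 = 7.1257900139 THB

7.1258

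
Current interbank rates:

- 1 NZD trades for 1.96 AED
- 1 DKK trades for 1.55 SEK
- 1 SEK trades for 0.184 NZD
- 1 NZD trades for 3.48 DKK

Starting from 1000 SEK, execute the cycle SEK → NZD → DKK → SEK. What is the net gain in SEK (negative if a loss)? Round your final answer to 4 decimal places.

1000 SEK × 0.184 = 184 NZD
184 NZD × 3.48 = 640.32 DKK
640.32 DKK × 1.55 = 992.496 SEK
Net change: 992.496 − 1000 = -7.504 SEK

-7.5040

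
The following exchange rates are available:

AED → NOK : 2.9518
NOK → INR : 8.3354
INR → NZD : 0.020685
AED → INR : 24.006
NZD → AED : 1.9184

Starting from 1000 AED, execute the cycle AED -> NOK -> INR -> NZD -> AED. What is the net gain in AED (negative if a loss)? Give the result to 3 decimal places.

-23.644

1000 AED × 2.9518 = 2951.8 NOK
2951.8 NOK × 8.3354 = 24604.43372 INR
24604.43372 INR × 0.020685 = 508.9427114982 NZD
508.9427114982 NZD × 1.9184 = 976.35569773814688 AED
Net change: 976.35569773814688 − 1000 = -23.64430226185312 AED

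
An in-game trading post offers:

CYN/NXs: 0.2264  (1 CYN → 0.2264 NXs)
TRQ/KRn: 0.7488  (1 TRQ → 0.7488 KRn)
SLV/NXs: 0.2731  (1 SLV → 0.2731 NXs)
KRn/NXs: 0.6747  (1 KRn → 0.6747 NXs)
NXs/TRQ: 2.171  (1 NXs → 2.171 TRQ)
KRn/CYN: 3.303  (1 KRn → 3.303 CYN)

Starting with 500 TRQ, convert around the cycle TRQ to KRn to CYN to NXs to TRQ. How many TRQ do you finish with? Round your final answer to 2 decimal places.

607.83

500 TRQ × 0.7488 = 374.4 KRn
374.4 KRn × 3.303 = 1236.6432 CYN
1236.6432 CYN × 0.2264 = 279.97602048 NXs
279.97602048 NXs × 2.171 = 607.82794046208 TRQ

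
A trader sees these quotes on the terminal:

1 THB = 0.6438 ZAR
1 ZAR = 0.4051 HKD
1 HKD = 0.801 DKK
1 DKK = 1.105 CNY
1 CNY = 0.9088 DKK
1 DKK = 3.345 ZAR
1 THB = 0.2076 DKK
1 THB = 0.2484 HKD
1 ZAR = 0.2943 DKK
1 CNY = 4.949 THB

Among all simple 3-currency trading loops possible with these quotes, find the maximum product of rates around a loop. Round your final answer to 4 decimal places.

1.1353

CNY→THB→DKK→CNY: 4.949 × 0.2076 × 1.105 = 1.13529
HKD→DKK→ZAR→HKD: 0.801 × 3.345 × 0.4051 = 1.08540
Maximum is CNY→THB→DKK→CNY at 1.1353; arbitrage exists.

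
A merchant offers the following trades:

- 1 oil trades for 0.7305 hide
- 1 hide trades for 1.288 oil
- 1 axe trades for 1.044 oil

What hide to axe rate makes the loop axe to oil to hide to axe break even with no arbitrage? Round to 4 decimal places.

Known legs of the cycle: 1.044 × 0.7305 = 0.762642
For no arbitrage the full-cycle product must be 1, so the missing rate is 1 / 0.762642 ≈ 1.311231.

1.3112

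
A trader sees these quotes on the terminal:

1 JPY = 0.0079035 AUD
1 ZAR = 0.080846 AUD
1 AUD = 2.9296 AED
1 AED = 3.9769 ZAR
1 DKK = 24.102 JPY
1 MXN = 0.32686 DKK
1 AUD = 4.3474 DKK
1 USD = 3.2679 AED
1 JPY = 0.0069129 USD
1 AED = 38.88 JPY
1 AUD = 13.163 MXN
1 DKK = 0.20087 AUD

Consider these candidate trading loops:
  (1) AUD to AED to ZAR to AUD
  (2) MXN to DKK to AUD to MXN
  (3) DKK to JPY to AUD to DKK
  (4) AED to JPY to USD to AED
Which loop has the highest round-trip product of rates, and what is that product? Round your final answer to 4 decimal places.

0.9419

(1) 2.9296 × 3.9769 × 0.080846 = 0.94191
(2) 0.32686 × 0.20087 × 13.163 = 0.86423
(3) 24.102 × 0.0079035 × 4.3474 = 0.82814
(4) 38.88 × 0.0069129 × 3.2679 = 0.87833
Highest is cycle (1) at 0.9419 (≤1, no arbitrage).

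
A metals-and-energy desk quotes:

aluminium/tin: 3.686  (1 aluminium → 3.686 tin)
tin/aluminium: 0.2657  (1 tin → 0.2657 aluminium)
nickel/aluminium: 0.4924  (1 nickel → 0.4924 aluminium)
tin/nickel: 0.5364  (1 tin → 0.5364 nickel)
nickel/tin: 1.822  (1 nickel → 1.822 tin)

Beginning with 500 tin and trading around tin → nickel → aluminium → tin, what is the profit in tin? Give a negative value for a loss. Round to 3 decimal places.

-13.221

500 tin × 0.5364 = 268.2 nickel
268.2 nickel × 0.4924 = 132.06168 aluminium
132.06168 aluminium × 3.686 = 486.77935248 tin
Net change: 486.77935248 − 500 = -13.22064752 tin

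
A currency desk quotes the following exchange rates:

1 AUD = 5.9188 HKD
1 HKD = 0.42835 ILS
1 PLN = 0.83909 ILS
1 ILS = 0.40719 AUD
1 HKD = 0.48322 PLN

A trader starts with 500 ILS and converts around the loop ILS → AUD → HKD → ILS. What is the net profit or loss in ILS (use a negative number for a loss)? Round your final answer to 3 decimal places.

500 ILS × 0.40719 = 203.595 AUD
203.595 AUD × 5.9188 = 1205.038086 HKD
1205.038086 HKD × 0.42835 = 516.1780641381 ILS
Net change: 516.1780641381 − 500 = 16.1780641381 ILS

16.178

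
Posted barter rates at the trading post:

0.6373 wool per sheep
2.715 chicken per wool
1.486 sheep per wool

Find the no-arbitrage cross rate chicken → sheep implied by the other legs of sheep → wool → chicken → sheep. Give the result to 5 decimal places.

0.57794

Known legs of the cycle: 0.6373 × 2.715 = 1.7302695
For no arbitrage the full-cycle product must be 1, so the missing rate is 1 / 1.7302695 ≈ 0.5779446.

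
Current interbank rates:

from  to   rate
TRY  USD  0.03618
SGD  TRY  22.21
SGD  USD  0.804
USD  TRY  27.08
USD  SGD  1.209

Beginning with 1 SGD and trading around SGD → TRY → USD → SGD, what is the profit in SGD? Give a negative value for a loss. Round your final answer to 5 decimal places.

1 SGD × 22.21 = 22.21 TRY
22.21 TRY × 0.03618 = 0.8035578 USD
0.8035578 USD × 1.209 = 0.9715013802 SGD
Net change: 0.9715013802 − 1 = -0.0284986198 SGD

-0.02850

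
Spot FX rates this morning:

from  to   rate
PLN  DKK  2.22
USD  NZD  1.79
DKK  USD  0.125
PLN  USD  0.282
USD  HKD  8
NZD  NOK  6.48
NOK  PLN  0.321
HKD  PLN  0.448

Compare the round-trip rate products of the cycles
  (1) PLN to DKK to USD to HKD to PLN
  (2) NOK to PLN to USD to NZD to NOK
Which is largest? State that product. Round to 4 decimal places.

(1) 2.22 × 0.125 × 8 × 0.448 = 0.99456
(2) 0.321 × 0.282 × 1.79 × 6.48 = 1.04998
Highest is cycle (2) at 1.0500 (>1, arbitrage).

1.0500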